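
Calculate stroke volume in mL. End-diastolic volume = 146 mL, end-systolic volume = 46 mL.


SV = EDV - ESV
SV = 146 - 46
SV = 100 mL


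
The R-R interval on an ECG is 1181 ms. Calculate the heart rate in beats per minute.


HR = 60 / RR_interval(s)
RR = 1181 ms = 1.181 s
HR = 60 / 1.181 = 50.8 bpm


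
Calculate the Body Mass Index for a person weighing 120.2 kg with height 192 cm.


BMI = weight / height^2
height = 192 cm = 1.92 m
BMI = 120.2 / 1.92^2
BMI = 32.61 kg/m^2


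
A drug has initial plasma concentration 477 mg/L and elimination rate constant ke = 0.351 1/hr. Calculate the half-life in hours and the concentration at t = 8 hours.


t_half = ln(2) / ke = 0.693147 / 0.351 = 1.975 hr
C(t) = C0 * exp(-ke*t) = 477 * exp(-0.351*8)
C(8) = 28.78 mg/L


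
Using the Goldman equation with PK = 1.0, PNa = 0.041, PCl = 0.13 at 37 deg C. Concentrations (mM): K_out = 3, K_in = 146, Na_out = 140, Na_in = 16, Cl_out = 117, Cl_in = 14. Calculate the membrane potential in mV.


Vm = (RT/F)*ln((PK*Ko + PNa*Nao + PCl*Cli)/(PK*Ki + PNa*Nai + PCl*Clo))
Numer = 10.56, Denom = 161.866
Vm = -72.95 mV


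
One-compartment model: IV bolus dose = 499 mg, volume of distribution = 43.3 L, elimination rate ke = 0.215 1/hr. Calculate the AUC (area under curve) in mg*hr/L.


C0 = Dose/Vd = 499/43.3 = 11.5242 mg/L
AUC = C0/ke = 11.5242/0.215
AUC = 53.6 mg*hr/L


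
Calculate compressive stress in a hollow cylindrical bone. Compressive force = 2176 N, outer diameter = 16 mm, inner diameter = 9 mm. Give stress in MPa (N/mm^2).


A = pi*(r_o^2 - r_i^2)
r_o = 8 mm, r_i = 4.5 mm
A = 137.445 mm^2
sigma = F/A = 2176 / 137.445
sigma = 15.83 MPa


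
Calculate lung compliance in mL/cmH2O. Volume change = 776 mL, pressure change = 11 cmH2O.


C = dV / dP
C = 776 / 11
C = 70.55 mL/cmH2O


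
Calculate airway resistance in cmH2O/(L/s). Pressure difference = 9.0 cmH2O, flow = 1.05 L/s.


R = dP / flow
R = 9.0 / 1.05
R = 8.571 cmH2O/(L/s)


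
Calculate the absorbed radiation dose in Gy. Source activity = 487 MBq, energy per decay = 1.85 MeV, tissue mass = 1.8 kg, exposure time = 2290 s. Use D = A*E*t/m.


A = 487 MBq = 4.8700e+08 Bq
E = 1.85 MeV = 2.9637e-13 J
D = A*E*t/m = 4.8700e+08*2.9637e-13*2290/1.8
D = 0.1836 Gy


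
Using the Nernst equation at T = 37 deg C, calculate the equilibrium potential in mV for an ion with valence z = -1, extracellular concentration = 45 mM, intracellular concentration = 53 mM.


E = (RT/(zF)) * ln(C_out/C_in)
T = 37 + 273.15 = 310.15 K
E = (8.314 * 310.15 / (-1 * 96485)) * ln(45/53)
E = 4.373 mV


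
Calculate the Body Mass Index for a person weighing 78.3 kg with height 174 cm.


BMI = weight / height^2
height = 174 cm = 1.74 m
BMI = 78.3 / 1.74^2
BMI = 25.86 kg/m^2


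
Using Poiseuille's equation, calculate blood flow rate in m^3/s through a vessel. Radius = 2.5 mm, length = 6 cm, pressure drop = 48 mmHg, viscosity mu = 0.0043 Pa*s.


Q = pi*r^4*dP / (8*mu*L)
r = 0.0025 m, L = 0.06 m
dP = 48 mmHg = 6399.456 Pa
Q = 3.8049e-04 m^3/s


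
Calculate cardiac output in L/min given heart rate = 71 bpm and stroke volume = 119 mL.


CO = HR * SV
CO = 71 * 119 / 1000
CO = 8.449 L/min


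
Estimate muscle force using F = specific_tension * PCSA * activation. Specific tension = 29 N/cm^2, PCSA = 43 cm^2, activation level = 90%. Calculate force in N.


F = sigma * PCSA * activation
F = 29 * 43 * 0.9
F = 1122 N


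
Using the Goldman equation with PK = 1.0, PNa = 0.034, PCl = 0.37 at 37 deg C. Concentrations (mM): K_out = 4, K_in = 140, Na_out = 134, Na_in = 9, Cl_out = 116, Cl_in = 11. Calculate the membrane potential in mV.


Vm = (RT/F)*ln((PK*Ko + PNa*Nao + PCl*Cli)/(PK*Ki + PNa*Nai + PCl*Clo))
Numer = 12.626, Denom = 183.226
Vm = -71.49 mV


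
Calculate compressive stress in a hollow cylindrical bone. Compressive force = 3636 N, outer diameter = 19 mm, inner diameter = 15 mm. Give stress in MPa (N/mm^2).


A = pi*(r_o^2 - r_i^2)
r_o = 9.5 mm, r_i = 7.5 mm
A = 106.814 mm^2
sigma = F/A = 3636 / 106.814
sigma = 34.04 MPa


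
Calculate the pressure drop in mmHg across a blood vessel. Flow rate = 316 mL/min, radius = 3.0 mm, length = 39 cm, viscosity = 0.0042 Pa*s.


dP = 8*mu*L*Q / (pi*r^4)
Q = 316 mL/min = 5.26667e-06 m^3/s
dP = 271.21 Pa = 271.21 / 133.322 mmHg = 2.034 mmHg


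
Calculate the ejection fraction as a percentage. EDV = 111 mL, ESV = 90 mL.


SV = EDV - ESV = 111 - 90 = 21 mL
EF = SV/EDV * 100 = 21/111 * 100
EF = 18.92%


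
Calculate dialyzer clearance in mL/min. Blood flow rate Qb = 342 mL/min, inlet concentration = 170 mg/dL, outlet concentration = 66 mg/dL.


K = Qb * (Cb_in - Cb_out) / Cb_in
K = 342 * (170 - 66) / 170
K = 209.2 mL/min


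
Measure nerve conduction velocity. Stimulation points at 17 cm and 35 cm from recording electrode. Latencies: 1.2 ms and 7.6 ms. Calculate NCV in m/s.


Distance = (35 - 17) / 100 = 0.18 m
dt = (7.6 - 1.2) / 1000 = 0.0064 s
NCV = dist / dt = 28.12 m/s


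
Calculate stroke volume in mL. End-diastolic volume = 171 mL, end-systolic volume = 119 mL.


SV = EDV - ESV
SV = 171 - 119
SV = 52 mL


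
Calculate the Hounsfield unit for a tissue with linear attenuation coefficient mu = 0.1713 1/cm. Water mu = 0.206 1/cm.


HU = ((mu_tissue - mu_water) / mu_water) * 1000
HU = ((0.1713 - 0.206) / 0.206) * 1000
HU = -168.4


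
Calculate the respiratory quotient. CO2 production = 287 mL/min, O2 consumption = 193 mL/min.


RQ = VCO2 / VO2
RQ = 287 / 193
RQ = 1.487


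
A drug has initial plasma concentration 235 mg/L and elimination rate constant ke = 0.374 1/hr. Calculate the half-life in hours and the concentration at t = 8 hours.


t_half = ln(2) / ke = 0.693147 / 0.374 = 1.853 hr
C(t) = C0 * exp(-ke*t) = 235 * exp(-0.374*8)
C(8) = 11.79 mg/L


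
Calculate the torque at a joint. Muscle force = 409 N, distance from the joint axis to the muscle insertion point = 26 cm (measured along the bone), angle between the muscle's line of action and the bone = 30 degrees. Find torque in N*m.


Torque = F * d * sin(theta)   (moment arm = d*sin(theta))
d = 26 cm = 0.26 m
Torque = 409 * 0.26 * sin(30)
Torque = 53.17 N*m


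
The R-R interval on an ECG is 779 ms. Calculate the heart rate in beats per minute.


HR = 60 / RR_interval(s)
RR = 779 ms = 0.779 s
HR = 60 / 0.779 = 77.02 bpm


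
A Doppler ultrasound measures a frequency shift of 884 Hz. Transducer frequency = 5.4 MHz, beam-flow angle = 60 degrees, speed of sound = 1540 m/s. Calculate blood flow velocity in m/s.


v = fd * c / (2 * f0 * cos(theta))
v = 884 * 1540 / (2 * 5.4000e+06 * cos(60))
v = 0.2521 m/s


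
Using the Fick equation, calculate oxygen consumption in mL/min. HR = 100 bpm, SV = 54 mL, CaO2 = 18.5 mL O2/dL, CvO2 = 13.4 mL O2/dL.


CO = HR*SV = 100*54/1000 = 5.4 L/min
a-v O2 diff = 18.5 - 13.4 = 5.1 mL/dL
VO2 = CO * (CaO2-CvO2) * 10 dL/L
VO2 = 5.4 * 5.1 * 10
VO2 = 275.4 mL/min


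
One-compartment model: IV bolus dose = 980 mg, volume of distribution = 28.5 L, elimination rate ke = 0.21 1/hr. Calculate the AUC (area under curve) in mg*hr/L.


C0 = Dose/Vd = 980/28.5 = 34.386 mg/L
AUC = C0/ke = 34.386/0.21
AUC = 163.7 mg*hr/L


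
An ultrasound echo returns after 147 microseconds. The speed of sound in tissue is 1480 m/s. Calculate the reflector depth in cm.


depth = c * t / 2
t = 147 us = 1.4700e-04 s
depth = 1480 * 1.4700e-04 / 2
depth = 0.10878 m = 10.878 cm


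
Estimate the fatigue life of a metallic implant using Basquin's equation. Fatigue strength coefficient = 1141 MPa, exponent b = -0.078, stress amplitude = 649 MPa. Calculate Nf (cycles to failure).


sigma_a = sigma_f' * (2Nf)^b
2Nf = (sigma_a/sigma_f')^(1/b)
2Nf = (649/1141)^(1/-0.078)
2Nf = 1385.3216
Nf = 692.7


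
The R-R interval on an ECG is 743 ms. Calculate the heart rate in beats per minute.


HR = 60 / RR_interval(s)
RR = 743 ms = 0.743 s
HR = 60 / 0.743 = 80.75 bpm


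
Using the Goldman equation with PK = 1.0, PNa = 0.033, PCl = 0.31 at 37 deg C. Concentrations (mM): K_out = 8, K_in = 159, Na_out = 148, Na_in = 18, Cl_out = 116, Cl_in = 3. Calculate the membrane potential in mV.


Vm = (RT/F)*ln((PK*Ko + PNa*Nao + PCl*Cli)/(PK*Ki + PNa*Nai + PCl*Clo))
Numer = 13.814, Denom = 195.554
Vm = -70.83 mV


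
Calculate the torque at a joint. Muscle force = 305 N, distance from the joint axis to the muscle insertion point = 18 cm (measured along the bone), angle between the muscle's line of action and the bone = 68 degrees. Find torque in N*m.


Torque = F * d * sin(theta)   (moment arm = d*sin(theta))
d = 18 cm = 0.18 m
Torque = 305 * 0.18 * sin(68)
Torque = 50.9 N*m


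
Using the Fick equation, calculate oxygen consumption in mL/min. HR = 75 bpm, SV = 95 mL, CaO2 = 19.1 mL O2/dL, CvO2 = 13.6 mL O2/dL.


CO = HR*SV = 75*95/1000 = 7.125 L/min
a-v O2 diff = 19.1 - 13.6 = 5.5 mL/dL
VO2 = CO * (CaO2-CvO2) * 10 dL/L
VO2 = 7.125 * 5.5 * 10
VO2 = 391.9 mL/min


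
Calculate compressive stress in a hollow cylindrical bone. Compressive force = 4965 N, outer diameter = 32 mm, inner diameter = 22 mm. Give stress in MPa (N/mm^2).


A = pi*(r_o^2 - r_i^2)
r_o = 16 mm, r_i = 11 mm
A = 424.115 mm^2
sigma = F/A = 4965 / 424.115
sigma = 11.71 MPa


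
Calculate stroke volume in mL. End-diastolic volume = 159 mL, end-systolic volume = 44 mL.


SV = EDV - ESV
SV = 159 - 44
SV = 115 mL


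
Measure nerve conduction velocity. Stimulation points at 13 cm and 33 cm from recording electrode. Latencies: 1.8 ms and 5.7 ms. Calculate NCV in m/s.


Distance = (33 - 13) / 100 = 0.2 m
dt = (5.7 - 1.8) / 1000 = 0.0039 s
NCV = dist / dt = 51.28 m/s


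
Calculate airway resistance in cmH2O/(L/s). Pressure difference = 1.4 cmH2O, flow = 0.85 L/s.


R = dP / flow
R = 1.4 / 0.85
R = 1.647 cmH2O/(L/s)


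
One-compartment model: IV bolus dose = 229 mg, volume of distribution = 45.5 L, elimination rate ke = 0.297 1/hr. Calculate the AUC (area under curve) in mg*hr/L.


C0 = Dose/Vd = 229/45.5 = 5.03297 mg/L
AUC = C0/ke = 5.03297/0.297
AUC = 16.95 mg*hr/L


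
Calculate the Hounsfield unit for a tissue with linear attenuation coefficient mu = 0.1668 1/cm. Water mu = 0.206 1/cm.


HU = ((mu_tissue - mu_water) / mu_water) * 1000
HU = ((0.1668 - 0.206) / 0.206) * 1000
HU = -190.3


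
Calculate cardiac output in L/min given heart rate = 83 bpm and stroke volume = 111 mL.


CO = HR * SV
CO = 83 * 111 / 1000
CO = 9.213 L/min


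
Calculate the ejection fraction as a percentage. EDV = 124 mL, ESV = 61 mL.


SV = EDV - ESV = 124 - 61 = 63 mL
EF = SV/EDV * 100 = 63/124 * 100
EF = 50.81%


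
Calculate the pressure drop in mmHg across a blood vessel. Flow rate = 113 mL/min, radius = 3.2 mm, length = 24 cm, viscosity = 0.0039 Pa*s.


dP = 8*mu*L*Q / (pi*r^4)
Q = 113 mL/min = 1.88333e-06 m^3/s
dP = 42.8097 Pa = 42.8097 / 133.322 mmHg = 0.3211 mmHg


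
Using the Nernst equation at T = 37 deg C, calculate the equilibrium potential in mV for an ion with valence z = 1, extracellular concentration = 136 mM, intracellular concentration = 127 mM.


E = (RT/(zF)) * ln(C_out/C_in)
T = 37 + 273.15 = 310.15 K
E = (8.314 * 310.15 / (1 * 96485)) * ln(136/127)
E = 1.83 mV


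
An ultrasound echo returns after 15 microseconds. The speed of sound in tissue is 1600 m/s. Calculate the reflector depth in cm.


depth = c * t / 2
t = 15 us = 1.5000e-05 s
depth = 1600 * 1.5000e-05 / 2
depth = 0.012 m = 1.2 cm


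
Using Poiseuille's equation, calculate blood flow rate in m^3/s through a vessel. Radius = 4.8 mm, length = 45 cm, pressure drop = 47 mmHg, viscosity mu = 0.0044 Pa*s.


Q = pi*r^4*dP / (8*mu*L)
r = 0.0048 m, L = 0.45 m
dP = 47 mmHg = 6266.134 Pa
Q = 6.5972e-04 m^3/s


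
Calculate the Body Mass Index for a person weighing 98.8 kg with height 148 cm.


BMI = weight / height^2
height = 148 cm = 1.48 m
BMI = 98.8 / 1.48^2
BMI = 45.11 kg/m^2


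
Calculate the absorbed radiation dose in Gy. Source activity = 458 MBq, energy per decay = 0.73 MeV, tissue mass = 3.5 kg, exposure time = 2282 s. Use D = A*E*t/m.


A = 458 MBq = 4.5800e+08 Bq
E = 0.73 MeV = 1.16946e-13 J
D = A*E*t/m = 4.5800e+08*1.16946e-13*2282/3.5
D = 0.03492 Gy


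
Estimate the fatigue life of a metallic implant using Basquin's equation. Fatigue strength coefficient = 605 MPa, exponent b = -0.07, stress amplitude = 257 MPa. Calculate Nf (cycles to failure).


sigma_a = sigma_f' * (2Nf)^b
2Nf = (sigma_a/sigma_f')^(1/b)
2Nf = (257/605)^(1/-0.07)
2Nf = 204996.5
Nf = 1.025e+05


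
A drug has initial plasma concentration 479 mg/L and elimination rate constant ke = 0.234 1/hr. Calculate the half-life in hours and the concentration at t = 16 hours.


t_half = ln(2) / ke = 0.693147 / 0.234 = 2.962 hr
C(t) = C0 * exp(-ke*t) = 479 * exp(-0.234*16)
C(16) = 11.33 mg/L


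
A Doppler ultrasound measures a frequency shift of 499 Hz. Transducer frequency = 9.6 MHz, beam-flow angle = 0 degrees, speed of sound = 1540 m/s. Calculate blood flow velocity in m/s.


v = fd * c / (2 * f0 * cos(theta))
v = 499 * 1540 / (2 * 9.6000e+06 * cos(0))
v = 0.04002 m/s


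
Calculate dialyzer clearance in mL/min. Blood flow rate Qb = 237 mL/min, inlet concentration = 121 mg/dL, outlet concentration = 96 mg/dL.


K = Qb * (Cb_in - Cb_out) / Cb_in
K = 237 * (121 - 96) / 121
K = 48.97 mL/min


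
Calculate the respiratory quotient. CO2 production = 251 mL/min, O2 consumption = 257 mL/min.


RQ = VCO2 / VO2
RQ = 251 / 257
RQ = 0.9767


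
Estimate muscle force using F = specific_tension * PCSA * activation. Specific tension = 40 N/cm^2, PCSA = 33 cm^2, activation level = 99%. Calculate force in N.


F = sigma * PCSA * activation
F = 40 * 33 * 0.99
F = 1307 N


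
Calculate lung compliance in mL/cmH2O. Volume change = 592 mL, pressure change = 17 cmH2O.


C = dV / dP
C = 592 / 17
C = 34.82 mL/cmH2O


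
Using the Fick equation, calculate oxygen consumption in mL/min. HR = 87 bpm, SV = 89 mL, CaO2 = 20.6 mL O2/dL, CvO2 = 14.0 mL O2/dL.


CO = HR*SV = 87*89/1000 = 7.743 L/min
a-v O2 diff = 20.6 - 14.0 = 6.6 mL/dL
VO2 = CO * (CaO2-CvO2) * 10 dL/L
VO2 = 7.743 * 6.6 * 10
VO2 = 511 mL/min


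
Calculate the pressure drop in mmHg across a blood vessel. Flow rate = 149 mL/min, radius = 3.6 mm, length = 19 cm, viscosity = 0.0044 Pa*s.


dP = 8*mu*L*Q / (pi*r^4)
Q = 149 mL/min = 2.48333e-06 m^3/s
dP = 31.4754 Pa = 31.4754 / 133.322 mmHg = 0.2361 mmHg


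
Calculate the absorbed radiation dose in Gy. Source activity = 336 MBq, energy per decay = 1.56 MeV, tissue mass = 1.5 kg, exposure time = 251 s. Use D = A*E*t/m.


A = 336 MBq = 3.3600e+08 Bq
E = 1.56 MeV = 2.49912e-13 J
D = A*E*t/m = 3.3600e+08*2.49912e-13*251/1.5
D = 0.01405 Gy


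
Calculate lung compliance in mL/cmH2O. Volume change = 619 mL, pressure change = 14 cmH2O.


C = dV / dP
C = 619 / 14
C = 44.21 mL/cmH2O


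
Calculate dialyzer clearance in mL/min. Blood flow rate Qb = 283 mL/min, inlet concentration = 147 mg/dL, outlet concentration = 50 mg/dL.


K = Qb * (Cb_in - Cb_out) / Cb_in
K = 283 * (147 - 50) / 147
K = 186.7 mL/min


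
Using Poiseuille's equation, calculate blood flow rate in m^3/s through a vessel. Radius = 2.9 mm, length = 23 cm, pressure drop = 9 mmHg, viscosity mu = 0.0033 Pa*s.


Q = pi*r^4*dP / (8*mu*L)
r = 0.0029 m, L = 0.23 m
dP = 9 mmHg = 1199.898 Pa
Q = 4.3909e-05 m^3/s


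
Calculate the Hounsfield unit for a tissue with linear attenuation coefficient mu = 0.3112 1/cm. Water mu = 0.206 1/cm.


HU = ((mu_tissue - mu_water) / mu_water) * 1000
HU = ((0.3112 - 0.206) / 0.206) * 1000
HU = 510.7


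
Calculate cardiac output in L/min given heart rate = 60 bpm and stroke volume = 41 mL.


CO = HR * SV
CO = 60 * 41 / 1000
CO = 2.46 L/min


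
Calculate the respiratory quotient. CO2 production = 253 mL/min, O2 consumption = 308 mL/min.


RQ = VCO2 / VO2
RQ = 253 / 308
RQ = 0.8214


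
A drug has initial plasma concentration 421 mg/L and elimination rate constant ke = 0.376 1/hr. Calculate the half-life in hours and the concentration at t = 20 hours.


t_half = ln(2) / ke = 0.693147 / 0.376 = 1.843 hr
C(t) = C0 * exp(-ke*t) = 421 * exp(-0.376*20)
C(20) = 0.2282 mg/L


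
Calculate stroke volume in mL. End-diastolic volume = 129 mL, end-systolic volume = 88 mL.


SV = EDV - ESV
SV = 129 - 88
SV = 41 mL


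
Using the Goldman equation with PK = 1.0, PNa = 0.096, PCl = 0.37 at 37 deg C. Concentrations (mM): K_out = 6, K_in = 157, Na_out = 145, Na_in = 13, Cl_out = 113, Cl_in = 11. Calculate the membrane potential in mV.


Vm = (RT/F)*ln((PK*Ko + PNa*Nao + PCl*Cli)/(PK*Ki + PNa*Nai + PCl*Clo))
Numer = 23.99, Denom = 200.058
Vm = -56.68 mV


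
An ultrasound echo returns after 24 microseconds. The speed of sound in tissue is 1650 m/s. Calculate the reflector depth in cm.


depth = c * t / 2
t = 24 us = 2.4000e-05 s
depth = 1650 * 2.4000e-05 / 2
depth = 0.0198 m = 1.98 cm


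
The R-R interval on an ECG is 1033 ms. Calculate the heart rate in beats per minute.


HR = 60 / RR_interval(s)
RR = 1033 ms = 1.033 s
HR = 60 / 1.033 = 58.08 bpm


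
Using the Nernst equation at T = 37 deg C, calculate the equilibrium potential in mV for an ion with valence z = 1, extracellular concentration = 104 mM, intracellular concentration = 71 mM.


E = (RT/(zF)) * ln(C_out/C_in)
T = 37 + 273.15 = 310.15 K
E = (8.314 * 310.15 / (1 * 96485)) * ln(104/71)
E = 10.2 mV


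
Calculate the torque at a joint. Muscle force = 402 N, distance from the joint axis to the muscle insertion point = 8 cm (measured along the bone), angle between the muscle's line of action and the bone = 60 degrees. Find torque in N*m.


Torque = F * d * sin(theta)   (moment arm = d*sin(theta))
d = 8 cm = 0.08 m
Torque = 402 * 0.08 * sin(60)
Torque = 27.85 N*m


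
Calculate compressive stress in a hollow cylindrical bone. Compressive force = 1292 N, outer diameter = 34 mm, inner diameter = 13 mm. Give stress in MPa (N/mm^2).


A = pi*(r_o^2 - r_i^2)
r_o = 17 mm, r_i = 6.5 mm
A = 775.188 mm^2
sigma = F/A = 1292 / 775.188
sigma = 1.667 MPa


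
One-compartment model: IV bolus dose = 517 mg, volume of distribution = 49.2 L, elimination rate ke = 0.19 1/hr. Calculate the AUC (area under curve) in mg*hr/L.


C0 = Dose/Vd = 517/49.2 = 10.5081 mg/L
AUC = C0/ke = 10.5081/0.19
AUC = 55.31 mg*hr/L


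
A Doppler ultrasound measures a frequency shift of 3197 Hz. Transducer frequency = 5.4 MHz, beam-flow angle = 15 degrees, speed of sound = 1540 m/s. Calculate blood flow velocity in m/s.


v = fd * c / (2 * f0 * cos(theta))
v = 3197 * 1540 / (2 * 5.4000e+06 * cos(15))
v = 0.4719 m/s


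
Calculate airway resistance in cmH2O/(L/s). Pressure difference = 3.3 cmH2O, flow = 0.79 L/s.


R = dP / flow
R = 3.3 / 0.79
R = 4.177 cmH2O/(L/s)


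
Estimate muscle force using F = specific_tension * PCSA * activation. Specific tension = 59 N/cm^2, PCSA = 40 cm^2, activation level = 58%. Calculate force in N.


F = sigma * PCSA * activation
F = 59 * 40 * 0.58
F = 1369 N


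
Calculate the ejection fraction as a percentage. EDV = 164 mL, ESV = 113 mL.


SV = EDV - ESV = 164 - 113 = 51 mL
EF = SV/EDV * 100 = 51/164 * 100
EF = 31.1%


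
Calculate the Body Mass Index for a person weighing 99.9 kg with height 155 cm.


BMI = weight / height^2
height = 155 cm = 1.55 m
BMI = 99.9 / 1.55^2
BMI = 41.58 kg/m^2


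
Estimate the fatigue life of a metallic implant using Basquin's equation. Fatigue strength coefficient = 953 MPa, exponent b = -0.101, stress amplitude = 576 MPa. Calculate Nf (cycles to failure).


sigma_a = sigma_f' * (2Nf)^b
2Nf = (sigma_a/sigma_f')^(1/b)
2Nf = (576/953)^(1/-0.101)
2Nf = 146.23578
Nf = 73.12


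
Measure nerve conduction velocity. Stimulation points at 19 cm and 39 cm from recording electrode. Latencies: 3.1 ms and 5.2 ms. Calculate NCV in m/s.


Distance = (39 - 19) / 100 = 0.2 m
dt = (5.2 - 3.1) / 1000 = 0.0021 s
NCV = dist / dt = 95.24 m/s


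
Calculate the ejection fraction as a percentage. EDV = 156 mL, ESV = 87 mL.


SV = EDV - ESV = 156 - 87 = 69 mL
EF = SV/EDV * 100 = 69/156 * 100
EF = 44.23%


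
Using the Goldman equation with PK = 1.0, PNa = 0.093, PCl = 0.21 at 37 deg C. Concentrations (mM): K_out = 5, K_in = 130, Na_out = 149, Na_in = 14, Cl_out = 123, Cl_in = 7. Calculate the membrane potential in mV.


Vm = (RT/F)*ln((PK*Ko + PNa*Nao + PCl*Cli)/(PK*Ki + PNa*Nai + PCl*Clo))
Numer = 20.327, Denom = 157.132
Vm = -54.66 mV


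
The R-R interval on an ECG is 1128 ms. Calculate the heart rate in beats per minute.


HR = 60 / RR_interval(s)
RR = 1128 ms = 1.128 s
HR = 60 / 1.128 = 53.19 bpm


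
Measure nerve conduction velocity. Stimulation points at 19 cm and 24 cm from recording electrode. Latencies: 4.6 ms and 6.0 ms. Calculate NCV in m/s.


Distance = (24 - 19) / 100 = 0.05 m
dt = (6.0 - 4.6) / 1000 = 0.0014 s
NCV = dist / dt = 35.71 m/s


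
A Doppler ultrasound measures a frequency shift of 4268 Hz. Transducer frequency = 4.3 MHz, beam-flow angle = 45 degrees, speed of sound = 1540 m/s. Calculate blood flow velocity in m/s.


v = fd * c / (2 * f0 * cos(theta))
v = 4268 * 1540 / (2 * 4.3000e+06 * cos(45))
v = 1.081 m/s


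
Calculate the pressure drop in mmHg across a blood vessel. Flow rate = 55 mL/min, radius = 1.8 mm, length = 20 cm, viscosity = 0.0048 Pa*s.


dP = 8*mu*L*Q / (pi*r^4)
Q = 55 mL/min = 9.16667e-07 m^3/s
dP = 213.468 Pa = 213.468 / 133.322 mmHg = 1.601 mmHg


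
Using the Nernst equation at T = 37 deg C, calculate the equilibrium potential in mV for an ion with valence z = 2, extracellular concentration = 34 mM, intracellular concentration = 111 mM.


E = (RT/(zF)) * ln(C_out/C_in)
T = 37 + 273.15 = 310.15 K
E = (8.314 * 310.15 / (2 * 96485)) * ln(34/111)
E = -15.81 mV


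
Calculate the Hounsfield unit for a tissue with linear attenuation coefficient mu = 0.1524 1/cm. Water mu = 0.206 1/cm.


HU = ((mu_tissue - mu_water) / mu_water) * 1000
HU = ((0.1524 - 0.206) / 0.206) * 1000
HU = -260.2


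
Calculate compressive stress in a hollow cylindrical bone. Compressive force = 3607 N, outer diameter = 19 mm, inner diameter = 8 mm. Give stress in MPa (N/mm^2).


A = pi*(r_o^2 - r_i^2)
r_o = 9.5 mm, r_i = 4 mm
A = 233.263 mm^2
sigma = F/A = 3607 / 233.263
sigma = 15.46 MPa


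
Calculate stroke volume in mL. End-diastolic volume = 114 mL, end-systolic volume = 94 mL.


SV = EDV - ESV
SV = 114 - 94
SV = 20 mL


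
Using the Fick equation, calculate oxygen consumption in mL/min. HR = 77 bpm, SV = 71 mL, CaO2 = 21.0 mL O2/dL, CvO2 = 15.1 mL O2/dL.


CO = HR*SV = 77*71/1000 = 5.467 L/min
a-v O2 diff = 21.0 - 15.1 = 5.9 mL/dL
VO2 = CO * (CaO2-CvO2) * 10 dL/L
VO2 = 5.467 * 5.9 * 10
VO2 = 322.6 mL/min


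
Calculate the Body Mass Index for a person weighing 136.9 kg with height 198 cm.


BMI = weight / height^2
height = 198 cm = 1.98 m
BMI = 136.9 / 1.98^2
BMI = 34.92 kg/m^2


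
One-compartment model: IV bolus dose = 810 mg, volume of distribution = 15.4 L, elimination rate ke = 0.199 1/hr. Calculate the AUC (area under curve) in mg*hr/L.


C0 = Dose/Vd = 810/15.4 = 52.5974 mg/L
AUC = C0/ke = 52.5974/0.199
AUC = 264.3 mg*hr/L


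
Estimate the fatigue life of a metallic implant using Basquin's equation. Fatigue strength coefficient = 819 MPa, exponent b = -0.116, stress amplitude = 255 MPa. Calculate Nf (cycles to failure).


sigma_a = sigma_f' * (2Nf)^b
2Nf = (sigma_a/sigma_f')^(1/b)
2Nf = (255/819)^(1/-0.116)
2Nf = 23360.404
Nf = 1.168e+04


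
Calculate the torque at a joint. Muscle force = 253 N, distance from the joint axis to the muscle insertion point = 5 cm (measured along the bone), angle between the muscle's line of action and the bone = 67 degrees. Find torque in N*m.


Torque = F * d * sin(theta)   (moment arm = d*sin(theta))
d = 5 cm = 0.05 m
Torque = 253 * 0.05 * sin(67)
Torque = 11.64 N*m


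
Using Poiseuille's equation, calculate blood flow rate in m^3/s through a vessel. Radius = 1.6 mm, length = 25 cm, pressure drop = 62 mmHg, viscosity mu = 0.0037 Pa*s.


Q = pi*r^4*dP / (8*mu*L)
r = 0.0016 m, L = 0.25 m
dP = 62 mmHg = 8265.964 Pa
Q = 2.2998e-05 m^3/s


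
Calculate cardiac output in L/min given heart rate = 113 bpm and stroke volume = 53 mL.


CO = HR * SV
CO = 113 * 53 / 1000
CO = 5.989 L/min


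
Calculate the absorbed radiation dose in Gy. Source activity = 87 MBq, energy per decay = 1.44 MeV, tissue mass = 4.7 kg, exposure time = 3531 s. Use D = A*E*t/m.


A = 87 MBq = 8.7000e+07 Bq
E = 1.44 MeV = 2.30688e-13 J
D = A*E*t/m = 8.7000e+07*2.30688e-13*3531/4.7
D = 0.01508 Gy


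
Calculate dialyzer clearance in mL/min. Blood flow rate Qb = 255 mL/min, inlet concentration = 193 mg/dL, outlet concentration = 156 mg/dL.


K = Qb * (Cb_in - Cb_out) / Cb_in
K = 255 * (193 - 156) / 193
K = 48.89 mL/min


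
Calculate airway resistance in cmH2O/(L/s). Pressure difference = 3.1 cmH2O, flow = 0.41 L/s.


R = dP / flow
R = 3.1 / 0.41
R = 7.561 cmH2O/(L/s)


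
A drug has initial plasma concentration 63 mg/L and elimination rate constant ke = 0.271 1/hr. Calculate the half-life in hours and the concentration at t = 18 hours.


t_half = ln(2) / ke = 0.693147 / 0.271 = 2.558 hr
C(t) = C0 * exp(-ke*t) = 63 * exp(-0.271*18)
C(18) = 0.4796 mg/L


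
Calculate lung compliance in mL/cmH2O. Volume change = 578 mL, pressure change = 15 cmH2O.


C = dV / dP
C = 578 / 15
C = 38.53 mL/cmH2O


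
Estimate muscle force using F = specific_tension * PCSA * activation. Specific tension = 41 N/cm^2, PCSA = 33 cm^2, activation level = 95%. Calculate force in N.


F = sigma * PCSA * activation
F = 41 * 33 * 0.95
F = 1285 N


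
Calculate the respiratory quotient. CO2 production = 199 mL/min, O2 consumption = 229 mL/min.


RQ = VCO2 / VO2
RQ = 199 / 229
RQ = 0.869


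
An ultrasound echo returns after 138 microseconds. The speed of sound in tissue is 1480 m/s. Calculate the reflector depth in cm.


depth = c * t / 2
t = 138 us = 1.3800e-04 s
depth = 1480 * 1.3800e-04 / 2
depth = 0.10212 m = 10.212 cm


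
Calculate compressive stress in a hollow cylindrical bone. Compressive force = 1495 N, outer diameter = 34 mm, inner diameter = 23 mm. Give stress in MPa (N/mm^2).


A = pi*(r_o^2 - r_i^2)
r_o = 17 mm, r_i = 11.5 mm
A = 492.445 mm^2
sigma = F/A = 1495 / 492.445
sigma = 3.036 MPa


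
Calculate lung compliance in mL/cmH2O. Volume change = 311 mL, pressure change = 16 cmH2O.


C = dV / dP
C = 311 / 16
C = 19.44 mL/cmH2O


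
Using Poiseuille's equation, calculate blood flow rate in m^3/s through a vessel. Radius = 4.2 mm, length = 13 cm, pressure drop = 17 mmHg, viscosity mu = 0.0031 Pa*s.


Q = pi*r^4*dP / (8*mu*L)
r = 0.0042 m, L = 0.13 m
dP = 17 mmHg = 2266.474 Pa
Q = 6.8723e-04 m^3/s


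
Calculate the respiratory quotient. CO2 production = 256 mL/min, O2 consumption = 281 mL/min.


RQ = VCO2 / VO2
RQ = 256 / 281
RQ = 0.911


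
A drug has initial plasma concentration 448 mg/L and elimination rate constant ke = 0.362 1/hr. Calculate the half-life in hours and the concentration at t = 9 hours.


t_half = ln(2) / ke = 0.693147 / 0.362 = 1.915 hr
C(t) = C0 * exp(-ke*t) = 448 * exp(-0.362*9)
C(9) = 17.23 mg/L


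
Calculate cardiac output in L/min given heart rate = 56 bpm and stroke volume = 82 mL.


CO = HR * SV
CO = 56 * 82 / 1000
CO = 4.592 L/min


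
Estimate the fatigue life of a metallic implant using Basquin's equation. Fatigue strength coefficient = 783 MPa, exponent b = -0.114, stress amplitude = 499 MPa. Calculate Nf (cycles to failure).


sigma_a = sigma_f' * (2Nf)^b
2Nf = (sigma_a/sigma_f')^(1/b)
2Nf = (499/783)^(1/-0.114)
2Nf = 52.038703
Nf = 26.02


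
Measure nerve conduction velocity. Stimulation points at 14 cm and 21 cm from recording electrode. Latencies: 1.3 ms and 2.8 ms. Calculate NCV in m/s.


Distance = (21 - 14) / 100 = 0.07 m
dt = (2.8 - 1.3) / 1000 = 0.0015 s
NCV = dist / dt = 46.67 m/s


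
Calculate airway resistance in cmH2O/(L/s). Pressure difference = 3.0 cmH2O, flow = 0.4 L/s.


R = dP / flow
R = 3.0 / 0.4
R = 7.5 cmH2O/(L/s)


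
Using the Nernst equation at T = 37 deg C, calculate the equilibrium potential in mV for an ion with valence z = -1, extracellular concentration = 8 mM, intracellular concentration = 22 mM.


E = (RT/(zF)) * ln(C_out/C_in)
T = 37 + 273.15 = 310.15 K
E = (8.314 * 310.15 / (-1 * 96485)) * ln(8/22)
E = 27.04 mV


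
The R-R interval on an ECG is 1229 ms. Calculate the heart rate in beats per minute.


HR = 60 / RR_interval(s)
RR = 1229 ms = 1.229 s
HR = 60 / 1.229 = 48.82 bpm


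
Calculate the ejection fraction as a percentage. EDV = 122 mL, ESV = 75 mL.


SV = EDV - ESV = 122 - 75 = 47 mL
EF = SV/EDV * 100 = 47/122 * 100
EF = 38.52%


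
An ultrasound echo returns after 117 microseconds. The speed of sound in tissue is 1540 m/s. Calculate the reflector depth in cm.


depth = c * t / 2
t = 117 us = 1.1700e-04 s
depth = 1540 * 1.1700e-04 / 2
depth = 0.09009 m = 9.009 cm


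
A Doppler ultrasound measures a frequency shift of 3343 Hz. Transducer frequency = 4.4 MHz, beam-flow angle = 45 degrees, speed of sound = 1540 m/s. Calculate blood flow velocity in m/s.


v = fd * c / (2 * f0 * cos(theta))
v = 3343 * 1540 / (2 * 4.4000e+06 * cos(45))
v = 0.8274 m/s


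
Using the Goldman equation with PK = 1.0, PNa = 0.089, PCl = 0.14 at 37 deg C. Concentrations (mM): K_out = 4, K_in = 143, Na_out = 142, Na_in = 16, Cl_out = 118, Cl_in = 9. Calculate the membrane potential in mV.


Vm = (RT/F)*ln((PK*Ko + PNa*Nao + PCl*Cli)/(PK*Ki + PNa*Nai + PCl*Clo))
Numer = 17.898, Denom = 160.944
Vm = -58.7 mV


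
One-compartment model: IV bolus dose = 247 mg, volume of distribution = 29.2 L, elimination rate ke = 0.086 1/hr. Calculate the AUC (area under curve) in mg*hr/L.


C0 = Dose/Vd = 247/29.2 = 8.4589 mg/L
AUC = C0/ke = 8.4589/0.086
AUC = 98.36 mg*hr/L


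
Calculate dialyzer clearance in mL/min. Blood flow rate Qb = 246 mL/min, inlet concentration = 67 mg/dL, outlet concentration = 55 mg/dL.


K = Qb * (Cb_in - Cb_out) / Cb_in
K = 246 * (67 - 55) / 67
K = 44.06 mL/min


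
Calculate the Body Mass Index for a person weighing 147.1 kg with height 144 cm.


BMI = weight / height^2
height = 144 cm = 1.44 m
BMI = 147.1 / 1.44^2
BMI = 70.94 kg/m^2


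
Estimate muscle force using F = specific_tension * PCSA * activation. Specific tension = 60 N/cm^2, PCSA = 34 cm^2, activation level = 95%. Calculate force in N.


F = sigma * PCSA * activation
F = 60 * 34 * 0.95
F = 1938 N


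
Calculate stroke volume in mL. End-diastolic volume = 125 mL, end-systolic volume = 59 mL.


SV = EDV - ESV
SV = 125 - 59
SV = 66 mL


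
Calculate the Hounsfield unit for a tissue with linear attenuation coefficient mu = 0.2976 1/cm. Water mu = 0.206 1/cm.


HU = ((mu_tissue - mu_water) / mu_water) * 1000
HU = ((0.2976 - 0.206) / 0.206) * 1000
HU = 444.7


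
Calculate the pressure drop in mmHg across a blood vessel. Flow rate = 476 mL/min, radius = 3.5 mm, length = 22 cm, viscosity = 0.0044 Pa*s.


dP = 8*mu*L*Q / (pi*r^4)
Q = 476 mL/min = 7.93333e-06 m^3/s
dP = 130.316 Pa = 130.316 / 133.322 mmHg = 0.9775 mmHg


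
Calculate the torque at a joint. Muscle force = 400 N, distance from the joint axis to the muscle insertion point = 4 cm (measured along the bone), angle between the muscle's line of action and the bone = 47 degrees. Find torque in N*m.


Torque = F * d * sin(theta)   (moment arm = d*sin(theta))
d = 4 cm = 0.04 m
Torque = 400 * 0.04 * sin(47)
Torque = 11.7 N*m


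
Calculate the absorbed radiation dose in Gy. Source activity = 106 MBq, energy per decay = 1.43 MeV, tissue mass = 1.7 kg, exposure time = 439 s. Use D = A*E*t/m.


A = 106 MBq = 1.0600e+08 Bq
E = 1.43 MeV = 2.29086e-13 J
D = A*E*t/m = 1.0600e+08*2.29086e-13*439/1.7
D = 0.006271 Gy


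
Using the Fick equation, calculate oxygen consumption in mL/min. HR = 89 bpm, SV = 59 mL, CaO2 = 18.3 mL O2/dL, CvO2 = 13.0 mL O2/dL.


CO = HR*SV = 89*59/1000 = 5.251 L/min
a-v O2 diff = 18.3 - 13.0 = 5.3 mL/dL
VO2 = CO * (CaO2-CvO2) * 10 dL/L
VO2 = 5.251 * 5.3 * 10
VO2 = 278.3 mL/min


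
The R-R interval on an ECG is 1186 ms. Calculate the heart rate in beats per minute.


HR = 60 / RR_interval(s)
RR = 1186 ms = 1.186 s
HR = 60 / 1.186 = 50.59 bpm


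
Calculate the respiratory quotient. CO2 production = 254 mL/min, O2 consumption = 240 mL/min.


RQ = VCO2 / VO2
RQ = 254 / 240
RQ = 1.058


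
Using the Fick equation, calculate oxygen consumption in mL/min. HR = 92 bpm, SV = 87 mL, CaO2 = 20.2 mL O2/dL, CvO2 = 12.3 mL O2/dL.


CO = HR*SV = 92*87/1000 = 8.004 L/min
a-v O2 diff = 20.2 - 12.3 = 7.9 mL/dL
VO2 = CO * (CaO2-CvO2) * 10 dL/L
VO2 = 8.004 * 7.9 * 10
VO2 = 632.3 mL/min


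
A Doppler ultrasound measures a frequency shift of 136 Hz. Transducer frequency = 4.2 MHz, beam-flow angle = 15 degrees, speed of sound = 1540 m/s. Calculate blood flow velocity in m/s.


v = fd * c / (2 * f0 * cos(theta))
v = 136 * 1540 / (2 * 4.2000e+06 * cos(15))
v = 0.02581 m/s


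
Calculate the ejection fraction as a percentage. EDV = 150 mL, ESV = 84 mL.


SV = EDV - ESV = 150 - 84 = 66 mL
EF = SV/EDV * 100 = 66/150 * 100
EF = 44%


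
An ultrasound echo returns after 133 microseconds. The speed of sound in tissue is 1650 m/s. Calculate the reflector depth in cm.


depth = c * t / 2
t = 133 us = 1.3300e-04 s
depth = 1650 * 1.3300e-04 / 2
depth = 0.109725 m = 10.9725 cm


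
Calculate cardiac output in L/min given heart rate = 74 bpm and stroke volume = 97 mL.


CO = HR * SV
CO = 74 * 97 / 1000
CO = 7.178 L/min


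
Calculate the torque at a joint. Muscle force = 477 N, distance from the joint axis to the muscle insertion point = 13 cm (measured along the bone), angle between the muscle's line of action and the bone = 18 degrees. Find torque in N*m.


Torque = F * d * sin(theta)   (moment arm = d*sin(theta))
d = 13 cm = 0.13 m
Torque = 477 * 0.13 * sin(18)
Torque = 19.16 N*m


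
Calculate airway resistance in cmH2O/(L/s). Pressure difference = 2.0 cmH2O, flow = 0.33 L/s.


R = dP / flow
R = 2.0 / 0.33
R = 6.061 cmH2O/(L/s)


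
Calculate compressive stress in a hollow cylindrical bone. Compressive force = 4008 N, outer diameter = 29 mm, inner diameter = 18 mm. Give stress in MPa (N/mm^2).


A = pi*(r_o^2 - r_i^2)
r_o = 14.5 mm, r_i = 9 mm
A = 406.051 mm^2
sigma = F/A = 4008 / 406.051
sigma = 9.871 MPa


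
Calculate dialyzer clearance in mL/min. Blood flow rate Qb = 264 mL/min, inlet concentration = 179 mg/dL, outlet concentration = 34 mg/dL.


K = Qb * (Cb_in - Cb_out) / Cb_in
K = 264 * (179 - 34) / 179
K = 213.9 mL/min


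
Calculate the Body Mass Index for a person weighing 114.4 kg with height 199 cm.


BMI = weight / height^2
height = 199 cm = 1.99 m
BMI = 114.4 / 1.99^2
BMI = 28.89 kg/m^2


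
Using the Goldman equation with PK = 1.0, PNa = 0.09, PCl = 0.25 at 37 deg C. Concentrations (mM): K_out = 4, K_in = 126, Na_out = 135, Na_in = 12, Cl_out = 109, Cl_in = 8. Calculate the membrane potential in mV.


Vm = (RT/F)*ln((PK*Ko + PNa*Nao + PCl*Cli)/(PK*Ki + PNa*Nai + PCl*Clo))
Numer = 18.15, Denom = 154.33
Vm = -57.2 mV


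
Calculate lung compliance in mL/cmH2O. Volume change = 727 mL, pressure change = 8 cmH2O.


C = dV / dP
C = 727 / 8
C = 90.88 mL/cmH2O


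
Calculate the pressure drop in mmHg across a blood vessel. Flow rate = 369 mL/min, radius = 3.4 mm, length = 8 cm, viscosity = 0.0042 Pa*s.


dP = 8*mu*L*Q / (pi*r^4)
Q = 369 mL/min = 6.15e-06 m^3/s
dP = 39.3767 Pa = 39.3767 / 133.322 mmHg = 0.2954 mmHg


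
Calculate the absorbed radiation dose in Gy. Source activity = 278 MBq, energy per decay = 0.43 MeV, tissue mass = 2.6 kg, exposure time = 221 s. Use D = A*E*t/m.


A = 278 MBq = 2.7800e+08 Bq
E = 0.43 MeV = 6.8886e-14 J
D = A*E*t/m = 2.7800e+08*6.8886e-14*221/2.6
D = 0.001628 Gy


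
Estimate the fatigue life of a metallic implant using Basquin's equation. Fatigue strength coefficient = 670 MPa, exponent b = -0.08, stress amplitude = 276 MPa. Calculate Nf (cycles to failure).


sigma_a = sigma_f' * (2Nf)^b
2Nf = (sigma_a/sigma_f')^(1/b)
2Nf = (276/670)^(1/-0.08)
2Nf = 65248.647
Nf = 3.262e+04


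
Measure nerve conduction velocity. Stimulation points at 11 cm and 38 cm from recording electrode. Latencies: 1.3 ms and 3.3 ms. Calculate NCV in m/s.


Distance = (38 - 11) / 100 = 0.27 m
dt = (3.3 - 1.3) / 1000 = 0.002 s
NCV = dist / dt = 135 m/s


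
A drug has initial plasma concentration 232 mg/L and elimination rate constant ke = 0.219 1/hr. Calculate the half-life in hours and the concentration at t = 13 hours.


t_half = ln(2) / ke = 0.693147 / 0.219 = 3.165 hr
C(t) = C0 * exp(-ke*t) = 232 * exp(-0.219*13)
C(13) = 13.46 mg/L


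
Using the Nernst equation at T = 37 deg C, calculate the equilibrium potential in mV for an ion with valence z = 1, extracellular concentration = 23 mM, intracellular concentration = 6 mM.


E = (RT/(zF)) * ln(C_out/C_in)
T = 37 + 273.15 = 310.15 K
E = (8.314 * 310.15 / (1 * 96485)) * ln(23/6)
E = 35.91 mV


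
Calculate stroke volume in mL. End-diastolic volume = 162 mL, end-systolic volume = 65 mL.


SV = EDV - ESV
SV = 162 - 65
SV = 97 mL


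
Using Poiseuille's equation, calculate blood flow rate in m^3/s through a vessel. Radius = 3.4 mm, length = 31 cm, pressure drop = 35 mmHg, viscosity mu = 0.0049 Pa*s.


Q = pi*r^4*dP / (8*mu*L)
r = 0.0034 m, L = 0.31 m
dP = 35 mmHg = 4666.27 Pa
Q = 1.6121e-04 m^3/s


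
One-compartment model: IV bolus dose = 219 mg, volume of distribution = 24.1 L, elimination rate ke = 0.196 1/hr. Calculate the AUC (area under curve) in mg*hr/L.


C0 = Dose/Vd = 219/24.1 = 9.08714 mg/L
AUC = C0/ke = 9.08714/0.196
AUC = 46.36 mg*hr/L


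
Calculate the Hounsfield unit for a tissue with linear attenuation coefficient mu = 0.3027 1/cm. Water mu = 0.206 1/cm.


HU = ((mu_tissue - mu_water) / mu_water) * 1000
HU = ((0.3027 - 0.206) / 0.206) * 1000
HU = 469.4


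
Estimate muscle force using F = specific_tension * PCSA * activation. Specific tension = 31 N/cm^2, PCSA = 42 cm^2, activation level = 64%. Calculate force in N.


F = sigma * PCSA * activation
F = 31 * 42 * 0.64
F = 833.3 N


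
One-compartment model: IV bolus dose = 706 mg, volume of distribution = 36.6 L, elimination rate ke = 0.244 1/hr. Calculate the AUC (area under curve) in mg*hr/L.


C0 = Dose/Vd = 706/36.6 = 19.2896 mg/L
AUC = C0/ke = 19.2896/0.244
AUC = 79.06 mg*hr/L


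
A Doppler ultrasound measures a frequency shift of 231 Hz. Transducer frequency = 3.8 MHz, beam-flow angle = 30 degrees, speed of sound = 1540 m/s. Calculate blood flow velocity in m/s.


v = fd * c / (2 * f0 * cos(theta))
v = 231 * 1540 / (2 * 3.8000e+06 * cos(30))
v = 0.05405 m/s


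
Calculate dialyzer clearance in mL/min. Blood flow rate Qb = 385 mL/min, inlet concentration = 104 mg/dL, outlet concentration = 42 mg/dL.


K = Qb * (Cb_in - Cb_out) / Cb_in
K = 385 * (104 - 42) / 104
K = 229.5 mL/min


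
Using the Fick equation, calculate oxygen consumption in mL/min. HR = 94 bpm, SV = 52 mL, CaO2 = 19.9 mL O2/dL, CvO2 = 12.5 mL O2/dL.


CO = HR*SV = 94*52/1000 = 4.888 L/min
a-v O2 diff = 19.9 - 12.5 = 7.4 mL/dL
VO2 = CO * (CaO2-CvO2) * 10 dL/L
VO2 = 4.888 * 7.4 * 10
VO2 = 361.7 mL/min


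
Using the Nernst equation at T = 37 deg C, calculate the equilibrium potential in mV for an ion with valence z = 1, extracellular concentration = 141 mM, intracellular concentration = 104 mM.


E = (RT/(zF)) * ln(C_out/C_in)
T = 37 + 273.15 = 310.15 K
E = (8.314 * 310.15 / (1 * 96485)) * ln(141/104)
E = 8.134 mV
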